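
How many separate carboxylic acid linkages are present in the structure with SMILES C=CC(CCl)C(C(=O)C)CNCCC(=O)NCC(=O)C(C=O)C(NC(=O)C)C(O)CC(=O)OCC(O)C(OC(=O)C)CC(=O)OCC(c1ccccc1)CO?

C=C double bond → alkene.
pendant –CH2X: halogen on sp³ carbon → alkyl halide.
pendant –COCH3: carbonyl C bonded to two carbons → ketone.
C–N–C with sp³ carbons and no adjacent C=O → amine (secondary).
–C(=O)–N– linkage → amide (the N is not an amine).
–C(=O)– with carbon on both sides → ketone.
pendant –CHO: carbonyl C bonded to C and H → aldehyde.
pendant –NHC(=O)CH3: N bonded to a carbonyl → amide (not amine).
–OH on an sp³ carbon → alcohol (secondary).
–C(=O)–O–C with C on the carbonyl side → ester.
–OH on an sp³ carbon → alcohol (secondary).
pendant –OC(=O)CH3: an acyloxy group → ester.
–C(=O)–O–C with C on the carbonyl side → ester.
pendant –C6H5: benzene ring → arene.
–OH on an sp³ carbon → alcohol.
No segment is a carboxylic acid: CH2CONHCH2 is amide, not carboxylic acid; CH(CHO) is aldehyde, not carboxylic acid; CH(NHCOCH3) is amide, not carboxylic acid. → 0.

0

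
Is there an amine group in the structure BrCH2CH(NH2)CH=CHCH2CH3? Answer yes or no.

Reading the structure from left to right:
  BrCH2: halogen on an sp³ carbon → alkyl halide.
  CH(NH2): –NH2 on an sp³ carbon with no adjacent C=O → amine.
  CH=CH: C=C double bond → alkene.
The CH(NH2) segment supplies the amine: –NH2 on an sp³ carbon with no adjacent C=O → amine.

yes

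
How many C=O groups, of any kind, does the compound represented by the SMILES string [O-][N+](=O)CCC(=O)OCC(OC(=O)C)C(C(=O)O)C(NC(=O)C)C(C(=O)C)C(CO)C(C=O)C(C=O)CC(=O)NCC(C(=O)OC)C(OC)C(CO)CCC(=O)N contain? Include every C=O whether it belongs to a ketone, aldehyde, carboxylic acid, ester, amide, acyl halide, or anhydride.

10

CH2COOCH2: ester, 1 C=O (running total 1).
CH(OCOCH3): ester, 1 C=O (running total 2).
CH(COOH): carboxylic acid, 1 C=O (running total 3).
CH(NHCOCH3): amide, 1 C=O (running total 4).
CH(COCH3): ketone, 1 C=O (running total 5).
CH(CHO): aldehyde, 1 C=O (running total 6).
CH(CHO): aldehyde, 1 C=O (running total 7).
CH2CONHCH2: amide, 1 C=O (running total 8).
CH(COOCH3): ester, 1 C=O (running total 9).
CONH2: amide, 1 C=O (running total 10).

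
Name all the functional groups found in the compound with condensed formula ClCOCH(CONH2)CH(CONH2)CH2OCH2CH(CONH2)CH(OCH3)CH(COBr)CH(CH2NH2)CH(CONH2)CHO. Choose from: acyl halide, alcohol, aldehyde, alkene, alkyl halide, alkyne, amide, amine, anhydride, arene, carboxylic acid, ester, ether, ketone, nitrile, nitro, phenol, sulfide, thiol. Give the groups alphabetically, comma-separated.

–C(=O)Cl: carbonyl C bonded to C and to a halogen → acyl halide (not alkyl halide).
pendant –CONH2: carbonyl C bonded to C and N → amide.
pendant –CONH2: carbonyl C bonded to C and N → amide.
C–O–C with sp³ carbons on both sides and no adjacent C=O → ether.
pendant –CONH2: carbonyl C bonded to C and N → amide.
pendant –OCH3: C–O–C with sp³ C, no adjacent C=O → ether.
pendant –C(=O)X: carbonyl C bonded to C and halogen → acyl halide.
pendant –CH2NH2: N on sp³ C, no adjacent C=O → amine.
pendant –CONH2: carbonyl C bonded to C and N → amide.
terminal –CHO: carbonyl C bonded to H and C → aldehyde.

acyl halide, aldehyde, amide, amine, ether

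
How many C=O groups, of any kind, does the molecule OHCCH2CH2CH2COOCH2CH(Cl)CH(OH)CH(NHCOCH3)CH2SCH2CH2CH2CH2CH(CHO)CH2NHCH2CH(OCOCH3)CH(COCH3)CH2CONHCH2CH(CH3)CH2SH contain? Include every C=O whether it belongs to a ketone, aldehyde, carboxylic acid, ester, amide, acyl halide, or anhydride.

OHC: aldehyde, 1 C=O (running total 1).
CH2COOCH2: ester, 1 C=O (running total 2).
CH(NHCOCH3): amide, 1 C=O (running total 3).
CH(CHO): aldehyde, 1 C=O (running total 4).
CH(OCOCH3): ester, 1 C=O (running total 5).
CH(COCH3): ketone, 1 C=O (running total 6).
CH2CONHCH2: amide, 1 C=O (running total 7).

7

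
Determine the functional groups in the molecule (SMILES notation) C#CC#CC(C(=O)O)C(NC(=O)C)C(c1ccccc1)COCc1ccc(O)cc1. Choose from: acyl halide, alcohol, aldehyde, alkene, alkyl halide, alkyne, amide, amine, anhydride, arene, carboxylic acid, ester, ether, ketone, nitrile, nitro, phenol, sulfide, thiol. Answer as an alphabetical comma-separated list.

C≡C triple bond → alkyne.
C≡C triple bond → alkyne.
pendant –COOH: carbonyl C bonded to C and –OH → carboxylic acid.
pendant –NHC(=O)CH3: N bonded to a carbonyl → amide (not amine).
pendant –C6H5: benzene ring → arene.
C–O–C with sp³ carbons on both sides and no adjacent C=O → ether.
–OH attached directly to an aromatic ring → phenol (not alcohol); the ring itself is an arene.

alkyne, amide, arene, carboxylic acid, ether, phenol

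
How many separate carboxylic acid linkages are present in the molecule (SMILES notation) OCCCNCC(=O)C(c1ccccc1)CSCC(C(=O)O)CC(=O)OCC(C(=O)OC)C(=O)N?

1

HO– on an sp³ carbon → alcohol.
C–N–C with sp³ carbons and no adjacent C=O → amine (secondary).
–C(=O)– with carbon on both sides → ketone.
pendant –C6H5: benzene ring → arene.
C–S–C linkage → sulfide (thioether).
pendant –COOH: carbonyl C bonded to C and –OH → carboxylic acid.
–C(=O)–O–C with C on the carbonyl side → ester.
pendant –COOCH3: carbonyl C bonded to C and –OCH3 → ester.
–C(=O)NH2: carbonyl C bonded to C and to N → amide (the N is not a separate amine).
Carboxylic acid appears at: CH(COOH) → 1.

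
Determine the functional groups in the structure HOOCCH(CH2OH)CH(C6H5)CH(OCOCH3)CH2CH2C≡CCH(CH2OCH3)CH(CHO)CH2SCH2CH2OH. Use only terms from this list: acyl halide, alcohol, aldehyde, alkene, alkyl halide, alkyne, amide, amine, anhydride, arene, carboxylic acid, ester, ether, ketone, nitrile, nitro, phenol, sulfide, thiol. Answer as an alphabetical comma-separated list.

Working along the chain:
  HOOC: –COOH: carbonyl C bonded to –OH and C → carboxylic acid (the –OH is not a separate alcohol).
  CH(CH2OH): pendant –CH2OH on an sp³ backbone C → alcohol.
  CH(C6H5): pendant –C6H5: benzene ring → arene.
  CH(OCOCH3): pendant –OC(=O)CH3: an acyloxy group → ester.
  C≡C: C≡C triple bond → alkyne.
  CH(CH2OCH3): pendant –CH2OCH3: C–O–C linkage → ether.
  CH(CHO): pendant –CHO: carbonyl C bonded to C and H → aldehyde.
  CH2SCH2: C–S–C linkage → sulfide (thioether).
  CH2OH: –OH on an sp³ carbon → alcohol.

alcohol, aldehyde, alkyne, arene, carboxylic acid, ester, ether, sulfide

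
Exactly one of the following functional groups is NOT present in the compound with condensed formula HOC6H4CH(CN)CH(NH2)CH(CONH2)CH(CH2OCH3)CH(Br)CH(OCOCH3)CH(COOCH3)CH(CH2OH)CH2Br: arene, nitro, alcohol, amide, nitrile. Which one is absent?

nitro

alcohol: present (CH(CH2OH) — pendant –CH2OH on an sp³ backbone C → alcohol).
amide: present (CH(CONH2) — pendant –CONH2: carbonyl C bonded to C and N → amide).
nitrile: present (CH(CN) — pendant –C≡N: nitrile).
arene: present (HOC6H4 — –OH attached directly to an aromatic ring → phenol (not alcohol); the ring itself is an arene).
nitro: no segment matches this pattern.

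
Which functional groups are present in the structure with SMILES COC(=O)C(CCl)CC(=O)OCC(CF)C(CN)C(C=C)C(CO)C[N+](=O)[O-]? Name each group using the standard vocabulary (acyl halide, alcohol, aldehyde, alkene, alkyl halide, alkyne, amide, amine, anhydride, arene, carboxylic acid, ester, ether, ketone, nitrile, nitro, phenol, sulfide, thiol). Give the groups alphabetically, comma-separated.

Taking each segment in turn:
  CH3OOC: CH3O–C(=O)–: carbonyl C bonded to C and to –OCH3 → ester (not ketone + ether).
  CH(CH2Cl): pendant –CH2X: halogen on sp³ carbon → alkyl halide.
  CH2COOCH2: –C(=O)–O–C with C on the carbonyl side → ester.
  CH(CH2F): pendant –CH2X: halogen on sp³ carbon → alkyl halide.
  CH(CH2NH2): pendant –CH2NH2: N on sp³ C, no adjacent C=O → amine.
  CH(CH=CH2): pendant –CH=CH2: C=C double bond → alkene.
  CH(CH2OH): pendant –CH2OH on an sp³ backbone C → alcohol.
  CH2NO2: –NO2 on carbon → nitro group.

alcohol, alkene, alkyl halide, amine, ester, nitro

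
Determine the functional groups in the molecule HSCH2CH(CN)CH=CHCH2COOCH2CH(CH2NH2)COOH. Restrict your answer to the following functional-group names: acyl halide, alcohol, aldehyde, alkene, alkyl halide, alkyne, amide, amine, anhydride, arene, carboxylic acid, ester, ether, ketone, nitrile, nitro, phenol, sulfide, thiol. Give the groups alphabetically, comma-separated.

Reading the structure from left to right:
  HSCH2: –SH on an sp³ carbon → thiol.
  CH(CN): pendant –C≡N: nitrile.
  CH=CH: C=C double bond → alkene.
  CH2COOCH2: –C(=O)–O–C with C on the carbonyl side → ester.
  CH(CH2NH2): pendant –CH2NH2: N on sp³ C, no adjacent C=O → amine.
  COOH: –COOH: carbonyl C bonded to –OH and C → carboxylic acid (the –OH is not a separate alcohol).

alkene, amine, carboxylic acid, ester, nitrile, thiol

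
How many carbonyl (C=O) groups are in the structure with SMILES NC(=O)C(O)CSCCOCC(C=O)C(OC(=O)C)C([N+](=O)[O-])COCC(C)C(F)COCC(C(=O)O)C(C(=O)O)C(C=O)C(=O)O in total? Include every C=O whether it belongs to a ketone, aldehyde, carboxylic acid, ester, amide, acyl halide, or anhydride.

H2NCO: amide, 1 C=O (running total 1).
CH(CHO): aldehyde, 1 C=O (running total 2).
CH(OCOCH3): ester, 1 C=O (running total 3).
CH(COOH): carboxylic acid, 1 C=O (running total 4).
CH(COOH): carboxylic acid, 1 C=O (running total 5).
CH(CHO): aldehyde, 1 C=O (running total 6).
COOH: carboxylic acid, 1 C=O (running total 7).

7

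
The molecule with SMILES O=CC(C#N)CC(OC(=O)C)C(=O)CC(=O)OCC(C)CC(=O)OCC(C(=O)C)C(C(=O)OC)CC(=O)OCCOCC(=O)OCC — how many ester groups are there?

terminal –CHO: carbonyl C bonded to H and C → aldehyde.
pendant –C≡N: nitrile.
pendant –OC(=O)CH3: an acyloxy group → ester.
–C(=O)– with carbon on both sides → ketone.
–C(=O)–O–C with C on the carbonyl side → ester.
–C(=O)–O–C with C on the carbonyl side → ester.
pendant –COCH3: carbonyl C bonded to two carbons → ketone.
pendant –COOCH3: carbonyl C bonded to C and –OCH3 → ester.
–C(=O)–O–C with C on the carbonyl side → ester.
C–O–C with sp³ carbons on both sides and no adjacent C=O → ether.
–C(=O)OCH2CH3: carbonyl C bonded to C and to –OEt → ester.
Ester appears at: CH(OCOCH3), CH2COOCH2, CH2COOCH2, CH(COOCH3), CH2COOCH2, COOCH2CH3 → 6.

6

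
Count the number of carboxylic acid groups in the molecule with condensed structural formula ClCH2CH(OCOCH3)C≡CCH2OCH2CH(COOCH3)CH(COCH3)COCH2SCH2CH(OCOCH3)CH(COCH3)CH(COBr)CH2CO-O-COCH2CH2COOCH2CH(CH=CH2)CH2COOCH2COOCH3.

0

Working along the chain:
  ClCH2: halogen on an sp³ carbon → alkyl halide.
  CH(OCOCH3): pendant –OC(=O)CH3: an acyloxy group → ester.
  C≡C: C≡C triple bond → alkyne.
  CH2OCH2: C–O–C with sp³ carbons on both sides and no adjacent C=O → ether.
  CH(COOCH3): pendant –COOCH3: carbonyl C bonded to C and –OCH3 → ester.
  CH(COCH3): pendant –COCH3: carbonyl C bonded to two carbons → ketone.
  CO: –C(=O)– with carbon on both sides → ketone.
  CH2SCH2: C–S–C linkage → sulfide (thioether).
  CH(OCOCH3): pendant –OC(=O)CH3: an acyloxy group → ester.
  CH(COCH3): pendant –COCH3: carbonyl C bonded to two carbons → ketone.
  CH(COBr): pendant –C(=O)X: carbonyl C bonded to C and halogen → acyl halide.
  CH2CO-O-COCH2: two acyl groups sharing one oxygen, –C(=O)–O–C(=O)– → anhydride.
  CH2COOCH2: –C(=O)–O–C with C on the carbonyl side → ester.
  CH(CH=CH2): pendant –CH=CH2: C=C double bond → alkene.
  CH2COOCH2: –C(=O)–O–C with C on the carbonyl side → ester.
  COOCH3: –C(=O)OCH3: carbonyl C bonded to C and to –OCH3 → ester (not ketone + ether).
No segment is a carboxylic acid: CH(OCOCH3) is ester, not carboxylic acid; CH(COOCH3) is ester, not carboxylic acid; CH(OCOCH3) is ester, not carboxylic acid. → 0.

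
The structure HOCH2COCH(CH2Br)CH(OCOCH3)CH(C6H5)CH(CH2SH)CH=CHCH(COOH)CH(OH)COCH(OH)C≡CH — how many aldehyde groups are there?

HO– on an sp³ carbon → alcohol.
–C(=O)– with carbon on both sides → ketone.
pendant –CH2X: halogen on sp³ carbon → alkyl halide.
pendant –OC(=O)CH3: an acyloxy group → ester.
pendant –C6H5: benzene ring → arene.
pendant –CH2SH → thiol.
C=C double bond → alkene.
pendant –COOH: carbonyl C bonded to C and –OH → carboxylic acid.
–OH on an sp³ carbon → alcohol (secondary).
–C(=O)– with carbon on both sides → ketone.
–OH on an sp³ carbon → alcohol (secondary).
C≡C triple bond → alkyne.
No segment is a aldehyde: CO is ketone, not aldehyde; CH(OCOCH3) is ester, not aldehyde; CH(COOH) is carboxylic acid, not aldehyde. → 0.

0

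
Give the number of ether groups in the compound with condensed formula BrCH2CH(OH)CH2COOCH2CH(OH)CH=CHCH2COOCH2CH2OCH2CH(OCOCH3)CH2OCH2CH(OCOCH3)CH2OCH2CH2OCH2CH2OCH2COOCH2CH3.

5

halogen on an sp³ carbon → alkyl halide.
–OH on an sp³ carbon → alcohol (secondary).
–C(=O)–O–C with C on the carbonyl side → ester.
–OH on an sp³ carbon → alcohol (secondary).
C=C double bond → alkene.
–C(=O)–O–C with C on the carbonyl side → ester.
C–O–C with sp³ carbons on both sides and no adjacent C=O → ether.
pendant –OC(=O)CH3: an acyloxy group → ester.
C–O–C with sp³ carbons on both sides and no adjacent C=O → ether.
pendant –OC(=O)CH3: an acyloxy group → ester.
C–O–C with sp³ carbons on both sides and no adjacent C=O → ether.
C–O–C with sp³ carbons on both sides and no adjacent C=O → ether.
C–O–C with sp³ carbons on both sides and no adjacent C=O → ether.
–C(=O)OCH2CH3: carbonyl C bonded to C and to –OEt → ester.
Ether appears at: CH2OCH2, CH2OCH2, CH2OCH2, CH2OCH2, CH2OCH2 → 5.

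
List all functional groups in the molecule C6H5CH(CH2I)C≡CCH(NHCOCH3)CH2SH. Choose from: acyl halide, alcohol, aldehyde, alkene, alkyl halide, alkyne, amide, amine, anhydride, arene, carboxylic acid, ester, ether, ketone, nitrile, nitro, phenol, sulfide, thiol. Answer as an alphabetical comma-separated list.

alkyl halide, alkyne, amide, arene, thiol

Reading the structure from left to right:
  C6H5: C6H5– phenyl ring → arene.
  CH(CH2I): pendant –CH2X: halogen on sp³ carbon → alkyl halide.
  C≡C: C≡C triple bond → alkyne.
  CH(NHCOCH3): pendant –NHC(=O)CH3: N bonded to a carbonyl → amide (not amine).
  CH2SH: –SH on an sp³ carbon → thiol.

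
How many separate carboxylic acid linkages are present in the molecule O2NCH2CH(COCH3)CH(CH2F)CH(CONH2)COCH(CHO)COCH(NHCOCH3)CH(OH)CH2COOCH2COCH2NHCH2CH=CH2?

–NO2 on carbon → nitro group.
pendant –COCH3: carbonyl C bonded to two carbons → ketone.
pendant –CH2X: halogen on sp³ carbon → alkyl halide.
pendant –CONH2: carbonyl C bonded to C and N → amide.
–C(=O)– with carbon on both sides → ketone.
pendant –CHO: carbonyl C bonded to C and H → aldehyde.
–C(=O)– with carbon on both sides → ketone.
pendant –NHC(=O)CH3: N bonded to a carbonyl → amide (not amine).
–OH on an sp³ carbon → alcohol (secondary).
–C(=O)–O–C with C on the carbonyl side → ester.
–C(=O)– with carbon on both sides → ketone.
C–N–C with sp³ carbons and no adjacent C=O → amine (secondary).
C=C double bond → alkene.
No segment is a carboxylic acid: CH(CONH2) is amide, not carboxylic acid; CH(CHO) is aldehyde, not carboxylic acid; CH(NHCOCH3) is amide, not carboxylic acid. → 0.

0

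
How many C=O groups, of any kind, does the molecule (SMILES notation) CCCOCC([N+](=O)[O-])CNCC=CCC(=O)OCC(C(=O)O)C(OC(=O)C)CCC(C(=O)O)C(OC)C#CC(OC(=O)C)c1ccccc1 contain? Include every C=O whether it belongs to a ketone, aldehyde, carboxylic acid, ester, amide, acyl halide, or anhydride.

CH2COOCH2: ester, 1 C=O (running total 1).
CH(COOH): carboxylic acid, 1 C=O (running total 2).
CH(OCOCH3): ester, 1 C=O (running total 3).
CH(COOH): carboxylic acid, 1 C=O (running total 4).
CH(OCOCH3): ester, 1 C=O (running total 5).

5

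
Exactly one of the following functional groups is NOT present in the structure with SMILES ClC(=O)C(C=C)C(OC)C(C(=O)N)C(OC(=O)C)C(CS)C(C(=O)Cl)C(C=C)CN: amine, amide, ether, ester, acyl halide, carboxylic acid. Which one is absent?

carboxylic acid

amide: present (CH(CONH2) — pendant –CONH2: carbonyl C bonded to C and N → amide).
ether: present (CH(OCH3) — pendant –OCH3: C–O–C with sp³ C, no adjacent C=O → ether).
acyl halide: present (ClCO — –C(=O)Cl: carbonyl C bonded to C and to a halogen → acyl halide (not alkyl halide)).
amine: present (CH2NH2 — –NH2 on an sp³ carbon with no adjacent C=O → amine).
ester: present (CH(OCOCH3) — pendant –OC(=O)CH3: an acyloxy group → ester).
carboxylic acid: absent. In CH(OCOCH3), the acyl oxygen is bonded to carbon (–O–C), not to H, so this is an ester. In CH(CONH2), the carbonyl is bonded to nitrogen, not to –OH; that is an amide.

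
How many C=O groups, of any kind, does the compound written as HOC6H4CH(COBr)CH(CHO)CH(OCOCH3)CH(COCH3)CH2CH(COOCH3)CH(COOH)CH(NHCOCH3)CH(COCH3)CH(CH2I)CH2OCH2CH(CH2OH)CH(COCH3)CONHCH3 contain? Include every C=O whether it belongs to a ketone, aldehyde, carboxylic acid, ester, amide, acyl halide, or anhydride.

10

CH(COBr): acyl halide, 1 C=O (running total 1).
CH(CHO): aldehyde, 1 C=O (running total 2).
CH(OCOCH3): ester, 1 C=O (running total 3).
CH(COCH3): ketone, 1 C=O (running total 4).
CH(COOCH3): ester, 1 C=O (running total 5).
CH(COOH): carboxylic acid, 1 C=O (running total 6).
CH(NHCOCH3): amide, 1 C=O (running total 7).
CH(COCH3): ketone, 1 C=O (running total 8).
CH(COCH3): ketone, 1 C=O (running total 9).
CONHCH3: amide, 1 C=O (running total 10).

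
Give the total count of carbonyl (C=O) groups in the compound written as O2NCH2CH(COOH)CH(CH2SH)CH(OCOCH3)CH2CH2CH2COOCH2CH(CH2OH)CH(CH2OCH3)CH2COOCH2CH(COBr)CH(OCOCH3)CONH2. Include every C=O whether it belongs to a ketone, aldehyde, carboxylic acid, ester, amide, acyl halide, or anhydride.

7

CH(COOH): carboxylic acid, 1 C=O (running total 1).
CH(OCOCH3): ester, 1 C=O (running total 2).
CH2COOCH2: ester, 1 C=O (running total 3).
CH2COOCH2: ester, 1 C=O (running total 4).
CH(COBr): acyl halide, 1 C=O (running total 5).
CH(OCOCH3): ester, 1 C=O (running total 6).
CONH2: amide, 1 C=O (running total 7).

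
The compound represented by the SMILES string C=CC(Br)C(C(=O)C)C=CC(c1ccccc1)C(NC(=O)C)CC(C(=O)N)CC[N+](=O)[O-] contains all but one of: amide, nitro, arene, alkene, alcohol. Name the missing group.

alcohol

alkene: present (CH2=CH — C=C double bond → alkene).
arene: present (CH(C6H5) — pendant –C6H5: benzene ring → arene).
amide: present (CH(NHCOCH3) — pendant –NHC(=O)CH3: N bonded to a carbonyl → amide (not amine)).
nitro: present (CH2NO2 — –NO2 on carbon → nitro group).
alcohol: no segment matches this pattern.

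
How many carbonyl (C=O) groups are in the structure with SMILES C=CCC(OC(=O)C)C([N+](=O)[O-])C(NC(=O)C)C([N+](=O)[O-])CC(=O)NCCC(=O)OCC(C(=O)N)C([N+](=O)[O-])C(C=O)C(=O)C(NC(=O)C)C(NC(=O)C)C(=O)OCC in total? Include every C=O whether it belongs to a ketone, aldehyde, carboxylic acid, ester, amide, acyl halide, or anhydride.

10

CH(OCOCH3): ester, 1 C=O (running total 1).
CH(NHCOCH3): amide, 1 C=O (running total 2).
CH2CONHCH2: amide, 1 C=O (running total 3).
CH2COOCH2: ester, 1 C=O (running total 4).
CH(CONH2): amide, 1 C=O (running total 5).
CH(CHO): aldehyde, 1 C=O (running total 6).
CO: ketone, 1 C=O (running total 7).
CH(NHCOCH3): amide, 1 C=O (running total 8).
CH(NHCOCH3): amide, 1 C=O (running total 9).
COOCH2CH3: ester, 1 C=O (running total 10).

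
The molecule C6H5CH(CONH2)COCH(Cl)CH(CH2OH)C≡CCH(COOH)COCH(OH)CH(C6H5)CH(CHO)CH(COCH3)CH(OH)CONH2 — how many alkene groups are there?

0

Taking each segment in turn:
  C6H5: C6H5– phenyl ring → arene.
  CH(CONH2): pendant –CONH2: carbonyl C bonded to C and N → amide.
  CO: –C(=O)– with carbon on both sides → ketone.
  CH(Cl): halogen on an sp³ carbon → alkyl halide.
  CH(CH2OH): pendant –CH2OH on an sp³ backbone C → alcohol.
  C≡C: C≡C triple bond → alkyne.
  CH(COOH): pendant –COOH: carbonyl C bonded to C and –OH → carboxylic acid.
  CO: –C(=O)– with carbon on both sides → ketone.
  CH(OH): –OH on an sp³ carbon → alcohol (secondary).
  CH(C6H5): pendant –C6H5: benzene ring → arene.
  CH(CHO): pendant –CHO: carbonyl C bonded to C and H → aldehyde.
  CH(COCH3): pendant –COCH3: carbonyl C bonded to two carbons → ketone.
  CH(OH): –OH on an sp³ carbon → alcohol (secondary).
  CONH2: –C(=O)NH2: carbonyl C bonded to C and to N → amide (the N is not a separate amine).
No segment is a alkene: C6H5 is arene, not alkene; C≡C is alkyne, not alkene; CH(C6H5) is arene, not alkene. → 0.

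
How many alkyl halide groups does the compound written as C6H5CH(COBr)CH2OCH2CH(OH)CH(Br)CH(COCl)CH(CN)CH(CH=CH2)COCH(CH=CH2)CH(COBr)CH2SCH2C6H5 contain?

Taking each segment in turn:
  C6H5: C6H5– phenyl ring → arene.
  CH(COBr): pendant –C(=O)X: carbonyl C bonded to C and halogen → acyl halide.
  CH2OCH2: C–O–C with sp³ carbons on both sides and no adjacent C=O → ether.
  CH(OH): –OH on an sp³ carbon → alcohol (secondary).
  CH(Br): halogen on an sp³ carbon → alkyl halide.
  CH(COCl): pendant –C(=O)X: carbonyl C bonded to C and halogen → acyl halide.
  CH(CN): pendant –C≡N: nitrile.
  CH(CH=CH2): pendant –CH=CH2: C=C double bond → alkene.
  CO: –C(=O)– with carbon on both sides → ketone.
  CH(CH=CH2): pendant –CH=CH2: C=C double bond → alkene.
  CH(COBr): pendant –C(=O)X: carbonyl C bonded to C and halogen → acyl halide.
  CH2SCH2: C–S–C linkage → sulfide (thioether).
  C6H5: –C6H5 phenyl ring → arene.
Alkyl halide appears at: CH(Br) → 1.

1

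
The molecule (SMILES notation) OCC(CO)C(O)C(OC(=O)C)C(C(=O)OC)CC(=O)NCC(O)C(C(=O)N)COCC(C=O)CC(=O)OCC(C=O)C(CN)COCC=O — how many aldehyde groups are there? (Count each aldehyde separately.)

Taking each segment in turn:
  HOCH2: HO– on an sp³ carbon → alcohol.
  CH(CH2OH): pendant –CH2OH on an sp³ backbone C → alcohol.
  CH(OH): –OH on an sp³ carbon → alcohol (secondary).
  CH(OCOCH3): pendant –OC(=O)CH3: an acyloxy group → ester.
  CH(COOCH3): pendant –COOCH3: carbonyl C bonded to C and –OCH3 → ester.
  CH2CONHCH2: –C(=O)–N– linkage → amide (the N is not an amine).
  CH(OH): –OH on an sp³ carbon → alcohol (secondary).
  CH(CONH2): pendant –CONH2: carbonyl C bonded to C and N → amide.
  CH2OCH2: C–O–C with sp³ carbons on both sides and no adjacent C=O → ether.
  CH(CHO): pendant –CHO: carbonyl C bonded to C and H → aldehyde.
  CH2COOCH2: –C(=O)–O–C with C on the carbonyl side → ester.
  CH(CHO): pendant –CHO: carbonyl C bonded to C and H → aldehyde.
  CH(CH2NH2): pendant –CH2NH2: N on sp³ C, no adjacent C=O → amine.
  CH2OCH2: C–O–C with sp³ carbons on both sides and no adjacent C=O → ether.
  CHO: terminal –CHO: carbonyl C bonded to H and C → aldehyde.
Aldehyde appears at: CH(CHO), CH(CHO), CHO → 3.

3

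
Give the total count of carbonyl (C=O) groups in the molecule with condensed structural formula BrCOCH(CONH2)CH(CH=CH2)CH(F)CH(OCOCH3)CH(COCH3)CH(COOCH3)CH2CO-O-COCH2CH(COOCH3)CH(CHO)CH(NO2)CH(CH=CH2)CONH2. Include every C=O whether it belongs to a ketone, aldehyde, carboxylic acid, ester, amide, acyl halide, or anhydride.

BrCO: acyl halide, 1 C=O (running total 1).
CH(CONH2): amide, 1 C=O (running total 2).
CH(OCOCH3): ester, 1 C=O (running total 3).
CH(COCH3): ketone, 1 C=O (running total 4).
CH(COOCH3): ester, 1 C=O (running total 5).
CH2CO-O-COCH2: anhydride, 2 C=O (running total 7).
CH(COOCH3): ester, 1 C=O (running total 8).
CH(CHO): aldehyde, 1 C=O (running total 9).
CONH2: amide, 1 C=O (running total 10).

10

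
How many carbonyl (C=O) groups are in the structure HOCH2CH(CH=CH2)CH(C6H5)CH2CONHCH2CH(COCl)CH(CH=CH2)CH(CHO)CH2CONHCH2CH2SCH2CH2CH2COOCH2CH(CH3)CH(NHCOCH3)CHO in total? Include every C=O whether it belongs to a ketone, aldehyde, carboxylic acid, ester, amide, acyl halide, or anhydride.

7

CH2CONHCH2: amide, 1 C=O (running total 1).
CH(COCl): acyl halide, 1 C=O (running total 2).
CH(CHO): aldehyde, 1 C=O (running total 3).
CH2CONHCH2: amide, 1 C=O (running total 4).
CH2COOCH2: ester, 1 C=O (running total 5).
CH(NHCOCH3): amide, 1 C=O (running total 6).
CHO: aldehyde, 1 C=O (running total 7).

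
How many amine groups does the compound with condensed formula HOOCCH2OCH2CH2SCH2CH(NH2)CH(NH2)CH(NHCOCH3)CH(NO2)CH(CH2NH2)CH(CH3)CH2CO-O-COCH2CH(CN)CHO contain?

3

Working along the chain:
  HOOC: –COOH: carbonyl C bonded to –OH and C → carboxylic acid (the –OH is not a separate alcohol).
  CH2OCH2: C–O–C with sp³ carbons on both sides and no adjacent C=O → ether.
  CH2SCH2: C–S–C linkage → sulfide (thioether).
  CH(NH2): –NH2 on an sp³ carbon with no adjacent C=O → amine.
  CH(NH2): –NH2 on an sp³ carbon with no adjacent C=O → amine.
  CH(NHCOCH3): pendant –NHC(=O)CH3: N bonded to a carbonyl → amide (not amine).
  CH(NO2): –NO2 on an sp³ carbon → nitro (the N=O is not a carbonyl).
  CH(CH2NH2): pendant –CH2NH2: N on sp³ C, no adjacent C=O → amine.
  CH2CO-O-COCH2: two acyl groups sharing one oxygen, –C(=O)–O–C(=O)– → anhydride.
  CH(CN): pendant –C≡N: nitrile.
  CHO: terminal –CHO: carbonyl C bonded to H and C → aldehyde.
Amine appears at: CH(NH2), CH(NH2), CH(CH2NH2) → 3.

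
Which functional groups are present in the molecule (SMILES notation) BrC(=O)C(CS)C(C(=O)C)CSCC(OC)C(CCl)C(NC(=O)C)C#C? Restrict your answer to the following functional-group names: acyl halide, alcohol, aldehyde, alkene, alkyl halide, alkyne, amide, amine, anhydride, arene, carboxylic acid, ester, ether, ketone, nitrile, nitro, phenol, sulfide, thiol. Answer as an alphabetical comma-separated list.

Working along the chain:
  BrCO: –C(=O)Br: carbonyl C bonded to C and to a halogen → acyl halide (not alkyl halide).
  CH(CH2SH): pendant –CH2SH → thiol.
  CH(COCH3): pendant –COCH3: carbonyl C bonded to two carbons → ketone.
  CH2SCH2: C–S–C linkage → sulfide (thioether).
  CH(OCH3): pendant –OCH3: C–O–C with sp³ C, no adjacent C=O → ether.
  CH(CH2Cl): pendant –CH2X: halogen on sp³ carbon → alkyl halide.
  CH(NHCOCH3): pendant –NHC(=O)CH3: N bonded to a carbonyl → amide (not amine).
  C≡CH: C≡C triple bond → alkyne.

acyl halide, alkyl halide, alkyne, amide, ether, ketone, sulfide, thiol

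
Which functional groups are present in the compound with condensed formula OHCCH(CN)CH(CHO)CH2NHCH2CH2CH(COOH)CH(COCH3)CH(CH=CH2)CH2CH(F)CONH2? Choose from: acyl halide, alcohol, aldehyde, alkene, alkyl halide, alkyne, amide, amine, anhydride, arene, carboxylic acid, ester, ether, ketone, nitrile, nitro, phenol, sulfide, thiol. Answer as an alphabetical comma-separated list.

aldehyde, alkene, alkyl halide, amide, amine, carboxylic acid, ketone, nitrile

Reading the structure from left to right:
  OHC: terminal –CHO: carbonyl C bonded to H and C → aldehyde.
  CH(CN): pendant –C≡N: nitrile.
  CH(CHO): pendant –CHO: carbonyl C bonded to C and H → aldehyde.
  CH2NHCH2: C–N–C with sp³ carbons and no adjacent C=O → amine (secondary).
  CH(COOH): pendant –COOH: carbonyl C bonded to C and –OH → carboxylic acid.
  CH(COCH3): pendant –COCH3: carbonyl C bonded to two carbons → ketone.
  CH(CH=CH2): pendant –CH=CH2: C=C double bond → alkene.
  CH(F): halogen on an sp³ carbon → alkyl halide.
  CONH2: –C(=O)NH2: carbonyl C bonded to C and to N → amide (the N is not a separate amine).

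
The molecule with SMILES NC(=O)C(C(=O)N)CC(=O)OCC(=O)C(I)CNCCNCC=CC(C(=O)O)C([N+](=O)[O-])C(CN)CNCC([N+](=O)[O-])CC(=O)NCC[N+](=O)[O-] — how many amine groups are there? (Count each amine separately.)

4

Reading the structure from left to right:
  H2NCO: –C(=O)NH2: carbonyl C bonded to C and to N → amide (the N is not a separate amine).
  CH(CONH2): pendant –CONH2: carbonyl C bonded to C and N → amide.
  CH2COOCH2: –C(=O)–O–C with C on the carbonyl side → ester.
  CO: –C(=O)– with carbon on both sides → ketone.
  CH(I): halogen on an sp³ carbon → alkyl halide.
  CH2NHCH2: C–N–C with sp³ carbons and no adjacent C=O → amine (secondary).
  CH2NHCH2: C–N–C with sp³ carbons and no adjacent C=O → amine (secondary).
  CH=CH: C=C double bond → alkene.
  CH(COOH): pendant –COOH: carbonyl C bonded to C and –OH → carboxylic acid.
  CH(NO2): –NO2 on an sp³ carbon → nitro (the N=O is not a carbonyl).
  CH(CH2NH2): pendant –CH2NH2: N on sp³ C, no adjacent C=O → amine.
  CH2NHCH2: C–N–C with sp³ carbons and no adjacent C=O → amine (secondary).
  CH(NO2): –NO2 on an sp³ carbon → nitro (the N=O is not a carbonyl).
  CH2CONHCH2: –C(=O)–N– linkage → amide (the N is not an amine).
  CH2NO2: –NO2 on carbon → nitro group.
Amine appears at: CH2NHCH2, CH2NHCH2, CH(CH2NH2), CH2NHCH2 → 4.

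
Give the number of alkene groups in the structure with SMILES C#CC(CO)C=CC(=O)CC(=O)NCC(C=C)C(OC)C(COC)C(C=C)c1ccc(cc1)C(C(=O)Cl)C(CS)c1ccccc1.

Working along the chain:
  HC≡C: C≡C triple bond → alkyne.
  CH(CH2OH): pendant –CH2OH on an sp³ backbone C → alcohol.
  CH=CH: C=C double bond → alkene.
  CO: –C(=O)– with carbon on both sides → ketone.
  CH2CONHCH2: –C(=O)–N– linkage → amide (the N is not an amine).
  CH(CH=CH2): pendant –CH=CH2: C=C double bond → alkene.
  CH(OCH3): pendant –OCH3: C–O–C with sp³ C, no adjacent C=O → ether.
  CH(CH2OCH3): pendant –CH2OCH3: C–O–C linkage → ether.
  CH(CH=CH2): pendant –CH=CH2: C=C double bond → alkene.
  C6H4: para-disubstituted benzene ring → arene.
  CH(COCl): pendant –C(=O)X: carbonyl C bonded to C and halogen → acyl halide.
  CH(CH2SH): pendant –CH2SH → thiol.
  C6H5: –C6H5 phenyl ring → arene.
Alkene appears at: CH=CH, CH(CH=CH2), CH(CH=CH2) → 3.

3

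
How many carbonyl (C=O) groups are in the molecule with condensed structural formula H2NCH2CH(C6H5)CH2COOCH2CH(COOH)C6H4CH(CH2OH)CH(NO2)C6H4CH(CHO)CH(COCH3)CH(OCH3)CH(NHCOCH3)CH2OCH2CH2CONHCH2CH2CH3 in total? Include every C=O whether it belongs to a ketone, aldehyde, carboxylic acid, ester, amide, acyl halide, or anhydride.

6

CH2COOCH2: ester, 1 C=O (running total 1).
CH(COOH): carboxylic acid, 1 C=O (running total 2).
CH(CHO): aldehyde, 1 C=O (running total 3).
CH(COCH3): ketone, 1 C=O (running total 4).
CH(NHCOCH3): amide, 1 C=O (running total 5).
CH2CONHCH2: amide, 1 C=O (running total 6).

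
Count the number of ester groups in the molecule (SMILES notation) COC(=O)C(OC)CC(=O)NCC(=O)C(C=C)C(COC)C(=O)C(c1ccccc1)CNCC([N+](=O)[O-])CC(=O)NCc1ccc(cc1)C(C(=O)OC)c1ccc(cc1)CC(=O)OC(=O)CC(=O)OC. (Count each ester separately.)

CH3O–C(=O)–: carbonyl C bonded to C and to –OCH3 → ester (not ketone + ether).
pendant –OCH3: C–O–C with sp³ C, no adjacent C=O → ether.
–C(=O)–N– linkage → amide (the N is not an amine).
–C(=O)– with carbon on both sides → ketone.
pendant –CH=CH2: C=C double bond → alkene.
pendant –CH2OCH3: C–O–C linkage → ether.
–C(=O)– with carbon on both sides → ketone.
pendant –C6H5: benzene ring → arene.
C–N–C with sp³ carbons and no adjacent C=O → amine (secondary).
–NO2 on an sp³ carbon → nitro (the N=O is not a carbonyl).
–C(=O)–N– linkage → amide (the N is not an amine).
para-disubstituted benzene ring → arene.
pendant –COOCH3: carbonyl C bonded to C and –OCH3 → ester.
para-disubstituted benzene ring → arene.
two acyl groups sharing one oxygen, –C(=O)–O–C(=O)– → anhydride.
–C(=O)OCH3: carbonyl C bonded to C and to –OCH3 → ester (not ketone + ether).
Ester appears at: CH3OOC, CH(COOCH3), COOCH3 → 3.

3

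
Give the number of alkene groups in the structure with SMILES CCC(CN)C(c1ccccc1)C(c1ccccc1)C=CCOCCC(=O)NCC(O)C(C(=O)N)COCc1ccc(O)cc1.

1

Working along the chain:
  CH(CH2NH2): pendant –CH2NH2: N on sp³ C, no adjacent C=O → amine.
  CH(C6H5): pendant –C6H5: benzene ring → arene.
  CH(C6H5): pendant –C6H5: benzene ring → arene.
  CH=CH: C=C double bond → alkene.
  CH2OCH2: C–O–C with sp³ carbons on both sides and no adjacent C=O → ether.
  CH2CONHCH2: –C(=O)–N– linkage → amide (the N is not an amine).
  CH(OH): –OH on an sp³ carbon → alcohol (secondary).
  CH(CONH2): pendant –CONH2: carbonyl C bonded to C and N → amide.
  CH2OCH2: C–O–C with sp³ carbons on both sides and no adjacent C=O → ether.
  C6H4OH: –OH attached directly to an aromatic ring → phenol (not alcohol); the ring itself is an arene.
Alkene appears at: CH=CH → 1.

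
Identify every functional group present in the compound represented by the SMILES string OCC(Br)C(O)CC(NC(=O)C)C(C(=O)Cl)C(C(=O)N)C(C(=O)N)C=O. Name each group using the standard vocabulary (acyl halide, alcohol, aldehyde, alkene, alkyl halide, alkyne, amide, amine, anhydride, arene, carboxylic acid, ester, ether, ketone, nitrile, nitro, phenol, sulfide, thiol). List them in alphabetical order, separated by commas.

acyl halide, alcohol, aldehyde, alkyl halide, amide

HO– on an sp³ carbon → alcohol.
halogen on an sp³ carbon → alkyl halide.
–OH on an sp³ carbon → alcohol (secondary).
pendant –NHC(=O)CH3: N bonded to a carbonyl → amide (not amine).
pendant –C(=O)X: carbonyl C bonded to C and halogen → acyl halide.
pendant –CONH2: carbonyl C bonded to C and N → amide.
pendant –CONH2: carbonyl C bonded to C and N → amide.
terminal –CHO: carbonyl C bonded to H and C → aldehyde.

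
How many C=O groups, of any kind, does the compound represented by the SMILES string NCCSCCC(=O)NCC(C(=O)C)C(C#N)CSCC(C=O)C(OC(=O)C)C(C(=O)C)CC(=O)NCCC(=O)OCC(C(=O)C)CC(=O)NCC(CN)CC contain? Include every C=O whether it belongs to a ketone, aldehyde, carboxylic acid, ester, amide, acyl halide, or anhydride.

9

CH2CONHCH2: amide, 1 C=O (running total 1).
CH(COCH3): ketone, 1 C=O (running total 2).
CH(CHO): aldehyde, 1 C=O (running total 3).
CH(OCOCH3): ester, 1 C=O (running total 4).
CH(COCH3): ketone, 1 C=O (running total 5).
CH2CONHCH2: amide, 1 C=O (running total 6).
CH2COOCH2: ester, 1 C=O (running total 7).
CH(COCH3): ketone, 1 C=O (running total 8).
CH2CONHCH2: amide, 1 C=O (running total 9).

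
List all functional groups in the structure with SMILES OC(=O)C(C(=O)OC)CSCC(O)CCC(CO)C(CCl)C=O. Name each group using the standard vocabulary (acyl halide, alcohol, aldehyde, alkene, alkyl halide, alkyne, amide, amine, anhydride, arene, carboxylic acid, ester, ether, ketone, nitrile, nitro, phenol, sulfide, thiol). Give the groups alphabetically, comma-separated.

Working along the chain:
  HOOC: –COOH: carbonyl C bonded to –OH and C → carboxylic acid (the –OH is not a separate alcohol).
  CH(COOCH3): pendant –COOCH3: carbonyl C bonded to C and –OCH3 → ester.
  CH2SCH2: C–S–C linkage → sulfide (thioether).
  CH(OH): –OH on an sp³ carbon → alcohol (secondary).
  CH(CH2OH): pendant –CH2OH on an sp³ backbone C → alcohol.
  CH(CH2Cl): pendant –CH2X: halogen on sp³ carbon → alkyl halide.
  CHO: terminal –CHO: carbonyl C bonded to H and C → aldehyde.

alcohol, aldehyde, alkyl halide, carboxylic acid, ester, sulfide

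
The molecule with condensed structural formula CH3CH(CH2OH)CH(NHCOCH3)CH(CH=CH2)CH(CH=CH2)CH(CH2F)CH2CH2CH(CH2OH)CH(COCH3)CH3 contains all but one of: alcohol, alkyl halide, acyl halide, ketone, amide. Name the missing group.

alcohol: present (CH(CH2OH) — pendant –CH2OH on an sp³ backbone C → alcohol).
ketone: present (CH(COCH3) — pendant –COCH3: carbonyl C bonded to two carbons → ketone).
amide: present (CH(NHCOCH3) — pendant –NHC(=O)CH3: N bonded to a carbonyl → amide (not amine)).
alkyl halide: present (CH(CH2F) — pendant –CH2X: halogen on sp³ carbon → alkyl halide).
acyl halide: no segment matches this pattern.

acyl halide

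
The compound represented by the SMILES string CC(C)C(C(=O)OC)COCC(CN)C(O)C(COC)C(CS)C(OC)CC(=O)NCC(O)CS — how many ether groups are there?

pendant –COOCH3: carbonyl C bonded to C and –OCH3 → ester.
C–O–C with sp³ carbons on both sides and no adjacent C=O → ether.
pendant –CH2NH2: N on sp³ C, no adjacent C=O → amine.
–OH on an sp³ carbon → alcohol (secondary).
pendant –CH2OCH3: C–O–C linkage → ether.
pendant –CH2SH → thiol.
pendant –OCH3: C–O–C with sp³ C, no adjacent C=O → ether.
–C(=O)–N– linkage → amide (the N is not an amine).
–OH on an sp³ carbon → alcohol (secondary).
–SH on an sp³ carbon → thiol.
Ether appears at: CH2OCH2, CH(CH2OCH3), CH(OCH3) → 3.

3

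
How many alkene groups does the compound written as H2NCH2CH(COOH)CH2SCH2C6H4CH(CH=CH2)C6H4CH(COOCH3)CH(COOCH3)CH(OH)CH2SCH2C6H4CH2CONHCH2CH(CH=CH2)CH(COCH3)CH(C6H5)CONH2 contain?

2

–NH2 on an sp³ carbon with no adjacent C=O → amine.
pendant –COOH: carbonyl C bonded to C and –OH → carboxylic acid.
C–S–C linkage → sulfide (thioether).
para-disubstituted benzene ring → arene.
pendant –CH=CH2: C=C double bond → alkene.
para-disubstituted benzene ring → arene.
pendant –COOCH3: carbonyl C bonded to C and –OCH3 → ester.
pendant –COOCH3: carbonyl C bonded to C and –OCH3 → ester.
–OH on an sp³ carbon → alcohol (secondary).
C–S–C linkage → sulfide (thioether).
para-disubstituted benzene ring → arene.
–C(=O)–N– linkage → amide (the N is not an amine).
pendant –CH=CH2: C=C double bond → alkene.
pendant –COCH3: carbonyl C bonded to two carbons → ketone.
pendant –C6H5: benzene ring → arene.
–C(=O)NH2: carbonyl C bonded to C and to N → amide (the N is not a separate amine).
Alkene appears at: CH(CH=CH2), CH(CH=CH2) → 2.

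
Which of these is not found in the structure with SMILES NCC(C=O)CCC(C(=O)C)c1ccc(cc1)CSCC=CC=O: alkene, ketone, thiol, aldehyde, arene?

thiol

ketone: present (CH(COCH3) — pendant –COCH3: carbonyl C bonded to two carbons → ketone).
alkene: present (CH=CH — C=C double bond → alkene).
arene: present (C6H4 — para-disubstituted benzene ring → arene).
aldehyde: present (CH(CHO) — pendant –CHO: carbonyl C bonded to C and H → aldehyde).
thiol: no segment matches this pattern.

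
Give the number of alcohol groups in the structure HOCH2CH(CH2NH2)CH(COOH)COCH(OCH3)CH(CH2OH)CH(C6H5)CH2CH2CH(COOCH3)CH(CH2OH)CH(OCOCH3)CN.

3

Working along the chain:
  HOCH2: HO– on an sp³ carbon → alcohol.
  CH(CH2NH2): pendant –CH2NH2: N on sp³ C, no adjacent C=O → amine.
  CH(COOH): pendant –COOH: carbonyl C bonded to C and –OH → carboxylic acid.
  CO: –C(=O)– with carbon on both sides → ketone.
  CH(OCH3): pendant –OCH3: C–O–C with sp³ C, no adjacent C=O → ether.
  CH(CH2OH): pendant –CH2OH on an sp³ backbone C → alcohol.
  CH(C6H5): pendant –C6H5: benzene ring → arene.
  CH(COOCH3): pendant –COOCH3: carbonyl C bonded to C and –OCH3 → ester.
  CH(CH2OH): pendant –CH2OH on an sp³ backbone C → alcohol.
  CH(OCOCH3): pendant –OC(=O)CH3: an acyloxy group → ester.
  CN: –C≡N: carbon triple-bonded to nitrogen → nitrile.
Alcohol appears at: HOCH2, CH(CH2OH), CH(CH2OH) → 3.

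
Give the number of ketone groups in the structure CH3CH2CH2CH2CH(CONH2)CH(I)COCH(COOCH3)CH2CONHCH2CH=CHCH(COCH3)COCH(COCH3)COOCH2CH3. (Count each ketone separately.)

4

Taking each segment in turn:
  CH(CONH2): pendant –CONH2: carbonyl C bonded to C and N → amide.
  CH(I): halogen on an sp³ carbon → alkyl halide.
  CO: –C(=O)– with carbon on both sides → ketone.
  CH(COOCH3): pendant –COOCH3: carbonyl C bonded to C and –OCH3 → ester.
  CH2CONHCH2: –C(=O)–N– linkage → amide (the N is not an amine).
  CH=CH: C=C double bond → alkene.
  CH(COCH3): pendant –COCH3: carbonyl C bonded to two carbons → ketone.
  CO: –C(=O)– with carbon on both sides → ketone.
  CH(COCH3): pendant –COCH3: carbonyl C bonded to two carbons → ketone.
  COOCH2CH3: –C(=O)OCH2CH3: carbonyl C bonded to C and to –OEt → ester.
Ketone appears at: CO, CH(COCH3), CO, CH(COCH3) → 4.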